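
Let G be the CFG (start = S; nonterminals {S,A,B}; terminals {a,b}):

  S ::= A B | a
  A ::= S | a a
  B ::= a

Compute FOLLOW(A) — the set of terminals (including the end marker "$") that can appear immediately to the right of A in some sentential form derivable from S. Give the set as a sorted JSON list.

Compute FIRST by fixpoint:
pass 1:
  A via A→a a: +{a}
  B via B→a: +{a}
  S via S→A B: +{a}
  FIRST(S)={a}  FIRST(A)={a}  FIRST(B)={a}
pass 2: (stable)
  FIRST(S)={a}  FIRST(A)={a}  FIRST(B)={a}

FOLLOW iteration:
initialize: $ ∈ FOLLOW(S)
[1]
  S→A B: FOLLOW(A) ⊇ FIRST(B) = {a}; new: +{a}
  S→A B: FOLLOW(B) ⊇ FOLLOW(S) ⊇ {$}; new: +{$}
  S: {$}  A: {a}  B: {$}
[2]
  A→S: FOLLOW(S) ⊇ FOLLOW(A) ⊇ {a}; new: +{a}
  S→A B: FOLLOW(B) ⊇ FOLLOW(S) ⊇ {$,a}; new: +{a}
  S: {$,a}  A: {a}  B: {$,a}
[3] done
  S: {$,a}  A: {a}  B: {$,a}

FOLLOW(A) = ["a"]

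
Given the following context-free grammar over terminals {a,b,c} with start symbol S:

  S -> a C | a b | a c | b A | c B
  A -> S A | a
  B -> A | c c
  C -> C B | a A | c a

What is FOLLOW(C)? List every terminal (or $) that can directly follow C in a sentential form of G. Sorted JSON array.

FIRST iteration:
round 1:
  A via A→a: +{a}
  B via B→A: +{a}
  B via B→c c: +{c}
  C via C→a A: +{a}
  C via C→c a: +{c}
  S via S→a C: +{a}
  S via S→b A: +{b}
  S via S→c B: +{c}
  FIRST[S]={a,b,c}  FIRST[A]={a}  FIRST[B]={a,c}  FIRST[C]={a,c}
round 2:
  A via A→S A: +{b,c}
  B via B→A: +{b}
  FIRST[S]={a,b,c}  FIRST[A]={a,b,c}  FIRST[B]={a,b,c}  FIRST[C]={a,c}
round 3: (stable)
  FIRST[S]={a,b,c}  FIRST[A]={a,b,c}  FIRST[B]={a,b,c}  FIRST[C]={a,c}

FOLLOW iteration:
FOLLOW(S) := {$}
pass 1:
  A→S A: FOLLOW(S) ⊇ FIRST(A) = {a,b,c}; new: +{a,b,c}
  C→C B: FOLLOW(C) ⊇ FIRST(B) = {a,b,c}; new: +{a,b,c}
  C→C B: FOLLOW(B) ⊇ FOLLOW(C) ⊇ {a,b,c}; new: +{a,b,c}
  C→a A: FOLLOW(A) ⊇ FOLLOW(C) ⊇ {a,b,c}; new: +{a,b,c}
  S→a C: FOLLOW(C) ⊇ FOLLOW(S) ⊇ {$,a,b,c}; new: +{$}
  S→b A: FOLLOW(A) ⊇ FOLLOW(S) ⊇ {$,a,b,c}; new: +{$}
  S→c B: FOLLOW(B) ⊇ FOLLOW(S) ⊇ {$,a,b,c}; new: +{$}
  FOLLOW[S]={$,a,b,c}  FOLLOW[A]={$,a,b,c}  FOLLOW[B]={$,a,b,c}  FOLLOW[C]={$,a,b,c}
pass 2: — fixpoint
  FOLLOW[S]={$,a,b,c}  FOLLOW[A]={$,a,b,c}  FOLLOW[B]={$,a,b,c}  FOLLOW[C]={$,a,b,c}

FOLLOW(C) = ["$", "a", "b", "c"]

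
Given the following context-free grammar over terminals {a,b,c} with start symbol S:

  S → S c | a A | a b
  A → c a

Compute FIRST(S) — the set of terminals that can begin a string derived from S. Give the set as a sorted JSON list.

Compute FIRST by fixpoint:
pass 1:
  A via A→c a: +{c}
  S via S→a A: +{a}
  FIRST[S]={a}  FIRST[A]={c}
pass 2: done
  FIRST[S]={a}  FIRST[A]={c}

FIRST(S) = ["a"]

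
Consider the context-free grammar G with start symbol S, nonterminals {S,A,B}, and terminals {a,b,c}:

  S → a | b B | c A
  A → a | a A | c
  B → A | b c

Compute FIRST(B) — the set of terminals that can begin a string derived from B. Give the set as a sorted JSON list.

Compute FIRST by fixpoint:
pass 1:
  A via A→a: +{a}
  A via A→c: +{c}
  B via B→A: +{a,c}
  B via B→b c: +{b}
  S via S→a: +{a}
  S via S→b B: +{b}
  S via S→c A: +{c}
  FIRST(S)={a,b,c}  FIRST(A)={a,c}  FIRST(B)={a,b,c}
pass 2: done
  FIRST(S)={a,b,c}  FIRST(A)={a,c}  FIRST(B)={a,b,c}

FIRST(B) = ["a", "b", "c"]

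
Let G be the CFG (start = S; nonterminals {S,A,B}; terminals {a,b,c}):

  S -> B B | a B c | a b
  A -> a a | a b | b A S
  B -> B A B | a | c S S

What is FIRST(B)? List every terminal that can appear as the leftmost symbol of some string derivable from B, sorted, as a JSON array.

FIRST iteration:
pass 1:
  A via A→a a: +{a}
  A via A→b A S: +{b}
  B via B→a: +{a}
  B via B→c S S: +{c}
  S via S→B B: +{a,c}
  FIRST[S]={a,c}  FIRST[A]={a,b}  FIRST[B]={a,c}
pass 2: (no change)
  FIRST[S]={a,c}  FIRST[A]={a,b}  FIRST[B]={a,c}

FIRST(B) = ["a", "c"]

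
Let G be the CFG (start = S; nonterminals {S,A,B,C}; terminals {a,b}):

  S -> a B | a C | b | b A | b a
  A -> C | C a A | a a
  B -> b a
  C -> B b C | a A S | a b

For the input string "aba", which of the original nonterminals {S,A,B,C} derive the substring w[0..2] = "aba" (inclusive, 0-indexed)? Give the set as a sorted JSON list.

CNF form of G:
  S -> T0 A | T0 T1 | T1 B | T1 C | b
  A -> B X2 | C X3 | T1 T0 | T1 T1 | T1 X4
  B -> T0 T1
  C -> B X5 | T1 T0 | T1 X6
  T0 -> b
  T1 -> a
  X2 -> T0 C
  X3 -> T1 A
  X4 -> A S
  X5 -> T0 C
  X6 -> A S

CYK fill, restricted to cells inside w[0..2]:
  cell(0,0) a: {T1}  orig:{}
  cell(1,1) b: {S,T0}  orig:{S}
  cell(2,2) a: {T1}  orig:{}
  cell(0,1) ab: {A,C}
  cell(1,2) ba: {B,S}
  cell(0,2) aba: {S}

Original NTs in T[0,2] deriving "aba": ["S"]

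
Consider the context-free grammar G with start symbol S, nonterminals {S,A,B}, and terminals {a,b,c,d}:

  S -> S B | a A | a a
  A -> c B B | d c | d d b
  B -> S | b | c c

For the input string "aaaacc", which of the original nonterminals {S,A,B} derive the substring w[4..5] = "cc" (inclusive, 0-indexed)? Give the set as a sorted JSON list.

CNF form of G:
  S -> S B | T3 A | T3 T3
  A -> T0 X4 | T1 T0 | T1 X5
  B -> S B | T0 T0 | T3 A | T3 T3 | b
  T0 -> c
  T1 -> d
  T2 -> b
  T3 -> a
  X4 -> B B
  X5 -> T1 T2

Fill CYK table bottom-up (cells [i..j] with 4 ≤ i ≤ j ≤ 5 only):
  cell(4,4) c: {T0}  orig:{}
  cell(5,5) c: {T0}  orig:{}
  cell(4,5) cc: {B}

Original NTs in T[4,5] deriving "cc": ["B"]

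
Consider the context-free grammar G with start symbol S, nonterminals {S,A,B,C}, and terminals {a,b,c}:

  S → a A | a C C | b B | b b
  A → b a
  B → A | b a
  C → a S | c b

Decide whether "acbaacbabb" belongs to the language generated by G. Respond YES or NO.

CNF form of G:
  S -> T0 B | T0 T0 | T1 A | T1 X3
  A -> T0 T1
  B -> T0 T1
  C -> T1 S | T2 T0
  T0 -> b
  T1 -> a
  T2 -> c
  X3 -> C C

Fill CYK table bottom-up:
  T[0,0] 'a' = {T1}  orig:{}
  T[1,1] 'c' = {T2}  orig:{}
  T[2,2] 'b' = {T0}  orig:{}
  T[3,3] 'a' = {T1}  orig:{}
  T[4,4] 'a' = {T1}  orig:{}
  T[5,5] 'c' = {T2}  orig:{}
  T[6,6] 'b' = {T0}  orig:{}
  T[7,7] 'a' = {T1}  orig:{}
  T[8,8] 'b' = {T0}  orig:{}
  T[9,9] 'b' = {T0}  orig:{}
  T[0,1] 'ac' = ∅
  T[1,2] 'cb' = {C}
  T[2,3] 'ba' = {A,B}
  T[3,4] 'aa' = ∅
  T[4,5] 'ac' = ∅
  T[5,6] 'cb' = {C}
  T[6,7] 'ba' = {A,B}
  T[7,8] 'ab' = ∅
  T[8,9] 'bb' = {S}
  T[0,2] 'acb' = ∅
  T[1,3] 'cba' = ∅
  T[2,4] 'baa' = ∅
  T[3,5] 'aac' = ∅
  T[4,6] 'acb' = ∅
  T[5,7] 'cba' = ∅
  T[6,8] 'bab' = ∅
  T[7,9] 'abb' = {C}
  T[0,3] 'acba' = ∅
  T[1,4] 'cbaa' = ∅
  T[2,5] 'baac' = ∅
  T[3,6] 'aacb' = ∅
  T[4,7] 'acba' = ∅
  T[5,8] 'cbab' = ∅
  T[6,9] 'babb' = ∅
  T[0,4] 'acbaa' = ∅
  T[1,5] 'cbaac' = ∅
  T[2,6] 'baacb' = ∅
  T[3,7] 'aacba' = ∅
  T[4,8] 'acbab' = ∅
  T[5,9] 'cbabb' = {X3}  orig:{}
  T[0,5] 'acbaac' = ∅
  T[1,6] 'cbaacb' = ∅
  T[2,7] 'baacba' = ∅
  T[3,8] 'aacbab' = ∅
  T[4,9] 'acbabb' = {S}
  T[0,6] 'acbaacb' = ∅
  T[1,7] 'cbaacba' = ∅
  T[2,8] 'baacbab' = ∅
  T[3,9] 'aacbabb' = {C}
  T[0,7] 'acbaacba' = ∅
  T[1,8] 'cbaacbab' = ∅
  T[2,9] 'baacbabb' = ∅
  T[0,8] 'acbaacbab' = ∅
  T[1,9] 'cbaacbabb' = {X3}  orig:{}
  T[0,9] 'acbaacbabb' = {S}

S ∈ T[0,9] ⇒ YES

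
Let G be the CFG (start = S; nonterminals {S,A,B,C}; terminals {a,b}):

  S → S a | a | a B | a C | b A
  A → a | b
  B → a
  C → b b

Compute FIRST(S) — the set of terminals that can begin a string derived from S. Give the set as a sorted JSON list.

FIRST sets, iterate to fixpoint:
iter 1:
  A via A→a: +{a}
  A via A→b: +{b}
  B via B→a: +{a}
  C via C→b b: +{b}
  S via S→a: +{a}
  S via S→b A: +{b}
  S: {a,b}  A: {a,b}  B: {a}  C: {b}
iter 2: done
  S: {a,b}  A: {a,b}  B: {a}  C: {b}

FIRST(S) = ["a", "b"]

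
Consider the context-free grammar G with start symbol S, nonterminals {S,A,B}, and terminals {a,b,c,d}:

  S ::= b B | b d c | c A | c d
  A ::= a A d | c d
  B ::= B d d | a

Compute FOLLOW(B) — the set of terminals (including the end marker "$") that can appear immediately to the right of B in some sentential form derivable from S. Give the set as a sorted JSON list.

FIRST sets, iterate to fixpoint:
[1]
  A via A→a A d: +{a}
  A via A→c d: +{c}
  B via B→a: +{a}
  S via S→b B: +{b}
  S via S→c A: +{c}
  FIRST[S]={b,c}  FIRST[A]={a,c}  FIRST[B]={a}
[2] (stable)
  FIRST[S]={b,c}  FIRST[A]={a,c}  FIRST[B]={a}

Compute FOLLOW by fixpoint:
seed FOLLOW(S) with $
iter 1:
  A→a A d: FOLLOW(A) ⊇ FIRST(d) = {d}; new: +{d}
  B→B d d: FOLLOW(B) ⊇ FIRST(d) = {d}; new: +{d}
  S→b B: FOLLOW(B) ⊇ FOLLOW(S) ⊇ {$}; new: +{$}
  S→c A: FOLLOW(A) ⊇ FOLLOW(S) ⊇ {$}; new: +{$}
  FOLLOW[S]={$}  FOLLOW[A]={$,d}  FOLLOW[B]={$,d}
iter 2: (stable)
  FOLLOW[S]={$}  FOLLOW[A]={$,d}  FOLLOW[B]={$,d}

FOLLOW(B) = ["$", "d"]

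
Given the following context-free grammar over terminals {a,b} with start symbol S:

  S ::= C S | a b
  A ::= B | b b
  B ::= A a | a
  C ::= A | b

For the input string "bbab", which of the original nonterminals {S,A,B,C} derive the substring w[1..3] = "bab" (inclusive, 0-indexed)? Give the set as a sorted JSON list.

CNF form of G:
  S -> C S | T0 T1
  A -> A T0 | T1 T1 | a
  B -> A T0 | a
  C -> A T0 | T1 T1 | a | b
  T0 -> a
  T1 -> b

CYK fill — only the sub-triangle for w[1..3]:
  T[1,1] 'b' = {C,T1}  orig:{C}
  T[2,2] 'a' = {A,B,C,T0}  orig:{A,B,C}
  T[3,3] 'b' = {C,T1}  orig:{C}
  T[1,2] 'ba' = ∅
  T[2,3] 'ab' = {S}
  T[1,3] 'bab' = {S}

Original NTs in T[1,3] deriving "bab": ["S"]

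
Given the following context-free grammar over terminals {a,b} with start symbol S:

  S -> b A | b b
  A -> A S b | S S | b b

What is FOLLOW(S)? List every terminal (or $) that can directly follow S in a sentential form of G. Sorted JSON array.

FIRST iteration:
round 1:
  A via A→b b: +{b}
  S via S→b A: +{b}
  FIRST[S]={b}  FIRST[A]={b}
round 2: (no change)
  FIRST[S]={b}  FIRST[A]={b}

FOLLOW sets:
seed FOLLOW(S) with $
round 1:
  A→A S b: FOLLOW(A) ⊇ FIRST(S) = {b}; new: +{b}
  A→A S b: FOLLOW(S) ⊇ FIRST(b) = {b}; new: +{b}
  S→b A: FOLLOW(A) ⊇ FOLLOW(S) ⊇ {$,b}; new: +{$}
  FOLLOW(S)={$,b}  FOLLOW(A)={$,b}
round 2: (stable)
  FOLLOW(S)={$,b}  FOLLOW(A)={$,b}

FOLLOW(S) = ["$", "b"]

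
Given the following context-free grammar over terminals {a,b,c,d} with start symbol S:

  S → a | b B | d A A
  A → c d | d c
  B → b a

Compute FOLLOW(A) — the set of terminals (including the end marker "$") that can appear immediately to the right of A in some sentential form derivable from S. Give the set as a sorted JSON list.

FIRST iteration:
iter 1:
  A via A→c d: +{c}
  A via A→d c: +{d}
  B via B→b a: +{b}
  S via S→a: +{a}
  S via S→b B: +{b}
  S via S→d A A: +{d}
  FIRST[S]={a,b,d}  FIRST[A]={c,d}  FIRST[B]={b}
iter 2: — fixpoint
  FIRST[S]={a,b,d}  FIRST[A]={c,d}  FIRST[B]={b}

Compute FOLLOW by fixpoint:
initialize: $ ∈ FOLLOW(S)
[1]
  S→b B: FOLLOW(B) ⊇ FOLLOW(S) ⊇ {$}; new: +{$}
  S→d A A: FOLLOW(A) ⊇ FIRST(A) = {c,d}; new: +{c,d}
  S→d A A: FOLLOW(A) ⊇ FOLLOW(S) ⊇ {$}; new: +{$}
  FOLLOW(S)={$}  FOLLOW(A)={$,c,d}  FOLLOW(B)={$}
[2] (stable)
  FOLLOW(S)={$}  FOLLOW(A)={$,c,d}  FOLLOW(B)={$}

FOLLOW(A) = ["$", "c", "d"]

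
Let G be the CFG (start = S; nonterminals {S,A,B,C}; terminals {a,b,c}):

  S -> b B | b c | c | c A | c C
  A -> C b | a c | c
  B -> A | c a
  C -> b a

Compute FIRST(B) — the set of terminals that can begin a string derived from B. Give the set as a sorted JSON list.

FIRST iteration:
[1]
  A via A→a c: +{a}
  A via A→c: +{c}
  B via B→A: +{a,c}
  C via C→b a: +{b}
  S via S→b B: +{b}
  S via S→c: +{c}
  FIRST(S)={b,c}  FIRST(A)={a,c}  FIRST(B)={a,c}  FIRST(C)={b}
[2]
  A via A→C b: +{b}
  B via B→A: +{b}
  FIRST(S)={b,c}  FIRST(A)={a,b,c}  FIRST(B)={a,b,c}  FIRST(C)={b}
[3] (stable)
  FIRST(S)={b,c}  FIRST(A)={a,b,c}  FIRST(B)={a,b,c}  FIRST(C)={b}

FIRST(B) = ["a", "b", "c"]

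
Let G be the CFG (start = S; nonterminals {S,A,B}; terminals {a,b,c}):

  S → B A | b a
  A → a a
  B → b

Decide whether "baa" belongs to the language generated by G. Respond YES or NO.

Convert to CNF:
  S -> B A | T1 T0
  A -> T0 T0
  B -> b
  T0 -> a
  T1 -> b

CYK table (by increasing span):
  cell(0,0) b: {B,T1}  orig:{B}
  cell(1,1) a: {T0}  orig:{}
  cell(2,2) a: {T0}  orig:{}
  cell(0,1) ba: {S}
  cell(1,2) aa: {A}
  cell(0,2) baa: {S}

S ∈ T[0,2] ⇒ YES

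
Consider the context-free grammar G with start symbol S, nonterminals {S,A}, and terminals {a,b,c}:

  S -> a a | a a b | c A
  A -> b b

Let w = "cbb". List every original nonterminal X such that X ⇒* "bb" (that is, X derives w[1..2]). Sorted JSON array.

Convert to CNF:
  S -> T1 T1 | T1 X3 | T2 A
  A -> T0 T0
  T0 -> b
  T1 -> a
  T2 -> c
  X3 -> T1 T0

CYK fill (cells [i..j] with 1 ≤ i ≤ j ≤ 2 only):
  T[1,1] 'b' = {T0}  orig:{}
  T[2,2] 'b' = {T0}  orig:{}
  T[1,2] 'bb' = {A}

Original NTs in T[1,2] deriving "bb": ["A"]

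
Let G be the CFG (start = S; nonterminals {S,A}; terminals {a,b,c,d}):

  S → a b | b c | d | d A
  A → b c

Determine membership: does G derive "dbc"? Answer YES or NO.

CNF form of G:
  S -> T0 T1 | T2 T0 | T3 A | d
  A -> T0 T1
  T0 -> b
  T1 -> c
  T2 -> a
  T3 -> d

Fill CYK table bottom-up:
  [0..0]={S,T3}  "d"  orig:{S}
  [1..1]={T0}  "b"  orig:{}
  [2..2]={T1}  "c"  orig:{}
  [0..1]=∅  "db"
  [1..2]={A,S}  "bc"
  [0..2]={S}  "dbc"

S ∈ T[0,2] ⇒ YES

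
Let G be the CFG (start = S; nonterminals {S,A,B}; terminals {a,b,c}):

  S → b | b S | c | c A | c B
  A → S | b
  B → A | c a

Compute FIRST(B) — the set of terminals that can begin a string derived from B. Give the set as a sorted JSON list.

FIRST sets, iterate to fixpoint:
pass 1:
  A via A→b: +{b}
  B via B→A: +{b}
  B via B→c a: +{c}
  S via S→b: +{b}
  S via S→c: +{c}
  FIRST(S)={b,c}  FIRST(A)={b}  FIRST(B)={b,c}
pass 2:
  A via A→S: +{c}
  FIRST(S)={b,c}  FIRST(A)={b,c}  FIRST(B)={b,c}
pass 3: (no change)
  FIRST(S)={b,c}  FIRST(A)={b,c}  FIRST(B)={b,c}

FIRST(B) = ["b", "c"]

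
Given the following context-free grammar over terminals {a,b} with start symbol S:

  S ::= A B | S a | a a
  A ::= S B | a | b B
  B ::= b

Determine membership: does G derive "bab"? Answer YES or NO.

Convert to CNF:
  S -> A B | S T1 | T1 T1
  A -> S B | T0 B | a
  B -> b
  T0 -> b
  T1 -> a

Fill CYK table bottom-up:
  [0..0]={B,T0}  "b"  orig:{B}
  [1..1]={A,T1}  "a"  orig:{A}
  [2..2]={B,T0}  "b"  orig:{B}
  [0..1]=∅  "ba"
  [1..2]={S}  "ab"
  [0..2]=∅  "bab"

S ∉ T[0,2] ⇒ NO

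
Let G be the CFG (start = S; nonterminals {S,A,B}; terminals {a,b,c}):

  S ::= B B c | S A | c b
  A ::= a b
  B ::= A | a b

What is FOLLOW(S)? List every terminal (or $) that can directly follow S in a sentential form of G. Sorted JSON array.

FIRST iteration:
round 1:
  A via A→a b: +{a}
  B via B→A: +{a}
  S via S→B B c: +{a}
  S via S→c b: +{c}
  FIRST(S)={a,c}  FIRST(A)={a}  FIRST(B)={a}
round 2: (stable)
  FIRST(S)={a,c}  FIRST(A)={a}  FIRST(B)={a}

Compute FOLLOW by fixpoint:
seed FOLLOW(S) with $
round 1:
  S→B B c: FOLLOW(B) ⊇ FIRST(B) = {a}; new: +{a}
  S→B B c: FOLLOW(B) ⊇ FIRST(c) = {c}; new: +{c}
  S→S A: FOLLOW(S) ⊇ FIRST(A) = {a}; new: +{a}
  S→S A: FOLLOW(A) ⊇ FOLLOW(S) ⊇ {$,a}; new: +{$,a}
  S: {$,a}  A: {$,a}  B: {a,c}
round 2:
  B→A: FOLLOW(A) ⊇ FOLLOW(B) ⊇ {a,c}; new: +{c}
  S: {$,a}  A: {$,a,c}  B: {a,c}
round 3: — fixpoint
  S: {$,a}  A: {$,a,c}  B: {a,c}

FOLLOW(S) = ["$", "a"]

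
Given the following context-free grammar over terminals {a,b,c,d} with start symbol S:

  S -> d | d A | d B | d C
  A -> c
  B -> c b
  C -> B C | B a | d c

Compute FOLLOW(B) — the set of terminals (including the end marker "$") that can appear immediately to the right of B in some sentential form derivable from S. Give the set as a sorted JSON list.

Compute FIRST by fixpoint:
iter 1:
  A via A→c: +{c}
  B via B→c b: +{c}
  C via C→B C: +{c}
  C via C→d c: +{d}
  S via S→d: +{d}
  S: {d}  A: {c}  B: {c}  C: {c,d}
iter 2: done
  S: {d}  A: {c}  B: {c}  C: {c,d}

FOLLOW iteration:
FOLLOW(S) := {$}
iter 1:
  C→B C: FOLLOW(B) ⊇ FIRST(C) = {c,d}; new: +{c,d}
  C→B a: FOLLOW(B) ⊇ FIRST(a) = {a}; new: +{a}
  S→d A: FOLLOW(A) ⊇ FOLLOW(S) ⊇ {$}; new: +{$}
  S→d B: FOLLOW(B) ⊇ FOLLOW(S) ⊇ {$}; new: +{$}
  S→d C: FOLLOW(C) ⊇ FOLLOW(S) ⊇ {$}; new: +{$}
  FOLLOW(S)={$}  FOLLOW(A)={$}  FOLLOW(B)={$,a,c,d}  FOLLOW(C)={$}
iter 2: done
  FOLLOW(S)={$}  FOLLOW(A)={$}  FOLLOW(B)={$,a,c,d}  FOLLOW(C)={$}

FOLLOW(B) = ["$", "a", "c", "d"]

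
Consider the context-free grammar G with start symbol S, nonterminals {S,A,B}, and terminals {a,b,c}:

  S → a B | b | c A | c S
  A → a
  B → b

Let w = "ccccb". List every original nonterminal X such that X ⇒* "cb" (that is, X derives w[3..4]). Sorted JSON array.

Convert to CNF:
  S -> T0 B | T1 A | T1 S | b
  A -> a
  B -> b
  T0 -> a
  T1 -> c

Fill CYK table bottom-up (cells [i..j] with 3 ≤ i ≤ j ≤ 4 only):
  T[3,3] 'c' = {T1}  orig:{}
  T[4,4] 'b' = {B,S}
  T[3,4] 'cb' = {S}

Original NTs in T[3,4] deriving "cb": ["S"]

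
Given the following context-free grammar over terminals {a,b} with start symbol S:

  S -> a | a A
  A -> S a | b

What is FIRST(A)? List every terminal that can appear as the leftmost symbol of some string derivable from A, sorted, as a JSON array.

FIRST iteration:
round 1:
  A via A→b: +{b}
  S via S→a: +{a}
  S: {a}  A: {b}
round 2:
  A via A→S a: +{a}
  S: {a}  A: {a,b}
round 3: — fixpoint
  S: {a}  A: {a,b}

FIRST(A) = ["a", "b"]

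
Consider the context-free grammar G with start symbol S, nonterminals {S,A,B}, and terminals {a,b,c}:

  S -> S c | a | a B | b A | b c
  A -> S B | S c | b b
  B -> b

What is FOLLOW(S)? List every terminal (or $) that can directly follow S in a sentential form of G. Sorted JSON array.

FIRST sets, iterate to fixpoint:
iter 1:
  A via A→b b: +{b}
  B via B→b: +{b}
  S via S→a: +{a}
  S via S→b A: +{b}
  FIRST(S)={a,b}  FIRST(A)={b}  FIRST(B)={b}
iter 2:
  A via A→S B: +{a}
  FIRST(S)={a,b}  FIRST(A)={a,b}  FIRST(B)={b}
iter 3: (no change)
  FIRST(S)={a,b}  FIRST(A)={a,b}  FIRST(B)={b}

FOLLOW sets:
initialize: $ ∈ FOLLOW(S)
[1]
  A→S B: FOLLOW(S) ⊇ FIRST(B) = {b}; new: +{b}
  A→S c: FOLLOW(S) ⊇ FIRST(c) = {c}; new: +{c}
  S→a B: FOLLOW(B) ⊇ FOLLOW(S) ⊇ {$,b,c}; new: +{$,b,c}
  S→b A: FOLLOW(A) ⊇ FOLLOW(S) ⊇ {$,b,c}; new: +{$,b,c}
  S: {$,b,c}  A: {$,b,c}  B: {$,b,c}
[2] (no change)
  S: {$,b,c}  A: {$,b,c}  B: {$,b,c}

FOLLOW(S) = ["$", "b", "c"]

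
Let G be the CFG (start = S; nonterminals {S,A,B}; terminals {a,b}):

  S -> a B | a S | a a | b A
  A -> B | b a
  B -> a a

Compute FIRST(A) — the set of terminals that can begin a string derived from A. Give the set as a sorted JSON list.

FIRST iteration:
round 1:
  A via A→b a: +{b}
  B via B→a a: +{a}
  S via S→a B: +{a}
  S via S→b A: +{b}
  FIRST[S]={a,b}  FIRST[A]={b}  FIRST[B]={a}
round 2:
  A via A→B: +{a}
  FIRST[S]={a,b}  FIRST[A]={a,b}  FIRST[B]={a}
round 3: (no change)
  FIRST[S]={a,b}  FIRST[A]={a,b}  FIRST[B]={a}

FIRST(A) = ["a", "b"]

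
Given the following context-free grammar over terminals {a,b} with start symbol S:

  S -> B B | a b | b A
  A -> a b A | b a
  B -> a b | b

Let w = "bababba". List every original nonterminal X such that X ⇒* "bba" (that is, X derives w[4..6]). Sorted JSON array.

CNF form of G:
  S -> B B | T0 T1 | T1 A
  A -> T0 X2 | T1 T0
  B -> T0 T1 | b
  T0 -> a
  T1 -> b
  X2 -> T1 A

CYK table (by increasing span) (cells [i..j] with 4 ≤ i ≤ j ≤ 6 only):
  T[4,4] 'b' = {B,T1}  orig:{B}
  T[5,5] 'b' = {B,T1}  orig:{B}
  T[6,6] 'a' = {T0}  orig:{}
  T[4,5] 'bb' = {S}
  T[5,6] 'ba' = {A}
  T[4,6] 'bba' = {S,X2}  orig:{S}

Original NTs in T[4,6] deriving "bba": ["S"]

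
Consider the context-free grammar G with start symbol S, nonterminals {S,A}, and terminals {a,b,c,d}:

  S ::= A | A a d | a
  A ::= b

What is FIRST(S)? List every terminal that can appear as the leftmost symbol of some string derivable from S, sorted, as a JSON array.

FIRST iteration:
[1]
  A via A→b: +{b}
  S via S→A: +{b}
  S via S→a: +{a}
  FIRST(S)={a,b}  FIRST(A)={b}
[2] (stable)
  FIRST(S)={a,b}  FIRST(A)={b}

FIRST(S) = ["a", "b"]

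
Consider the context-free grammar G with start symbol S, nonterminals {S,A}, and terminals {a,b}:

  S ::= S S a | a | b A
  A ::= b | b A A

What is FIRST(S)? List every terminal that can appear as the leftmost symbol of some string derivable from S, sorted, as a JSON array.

FIRST sets, iterate to fixpoint:
pass 1:
  A via A→b: +{b}
  S via S→a: +{a}
  S via S→b A: +{b}
  S: {a,b}  A: {b}
pass 2: — fixpoint
  S: {a,b}  A: {b}

FIRST(S) = ["a", "b"]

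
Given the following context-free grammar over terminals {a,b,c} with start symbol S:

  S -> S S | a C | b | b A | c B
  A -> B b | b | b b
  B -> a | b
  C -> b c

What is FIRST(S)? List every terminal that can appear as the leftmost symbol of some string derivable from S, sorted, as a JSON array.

FIRST sets, iterate to fixpoint:
pass 1:
  A via A→b: +{b}
  B via B→a: +{a}
  B via B→b: +{b}
  C via C→b c: +{b}
  S via S→a C: +{a}
  S via S→b: +{b}
  S via S→c B: +{c}
  FIRST(S)={a,b,c}  FIRST(A)={b}  FIRST(B)={a,b}  FIRST(C)={b}
pass 2:
  A via A→B b: +{a}
  FIRST(S)={a,b,c}  FIRST(A)={a,b}  FIRST(B)={a,b}  FIRST(C)={b}
pass 3: done
  FIRST(S)={a,b,c}  FIRST(A)={a,b}  FIRST(B)={a,b}  FIRST(C)={b}

FIRST(S) = ["a", "b", "c"]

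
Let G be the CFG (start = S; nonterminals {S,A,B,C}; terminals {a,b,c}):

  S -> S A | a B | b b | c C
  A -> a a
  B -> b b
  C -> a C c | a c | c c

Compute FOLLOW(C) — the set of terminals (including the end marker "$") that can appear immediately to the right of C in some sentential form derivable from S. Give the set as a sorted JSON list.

FIRST sets, iterate to fixpoint:
[1]
  A via A→a a: +{a}
  B via B→b b: +{b}
  C via C→a C c: +{a}
  C via C→c c: +{c}
  S via S→a B: +{a}
  S via S→b b: +{b}
  S via S→c C: +{c}
  FIRST(S)={a,b,c}  FIRST(A)={a}  FIRST(B)={b}  FIRST(C)={a,c}
[2] (stable)
  FIRST(S)={a,b,c}  FIRST(A)={a}  FIRST(B)={b}  FIRST(C)={a,c}

FOLLOW sets:
initialize: $ ∈ FOLLOW(S)
[1]
  C→a C c: FOLLOW(C) ⊇ FIRST(c) = {c}; new: +{c}
  S→S A: FOLLOW(S) ⊇ FIRST(A) = {a}; new: +{a}
  S→S A: FOLLOW(A) ⊇ FOLLOW(S) ⊇ {$,a}; new: +{$,a}
  S→a B: FOLLOW(B) ⊇ FOLLOW(S) ⊇ {$,a}; new: +{$,a}
  S→c C: FOLLOW(C) ⊇ FOLLOW(S) ⊇ {$,a}; new: +{$,a}
  FOLLOW(S)={$,a}  FOLLOW(A)={$,a}  FOLLOW(B)={$,a}  FOLLOW(C)={$,a,c}
[2] (stable)
  FOLLOW(S)={$,a}  FOLLOW(A)={$,a}  FOLLOW(B)={$,a}  FOLLOW(C)={$,a,c}

FOLLOW(C) = ["$", "a", "c"]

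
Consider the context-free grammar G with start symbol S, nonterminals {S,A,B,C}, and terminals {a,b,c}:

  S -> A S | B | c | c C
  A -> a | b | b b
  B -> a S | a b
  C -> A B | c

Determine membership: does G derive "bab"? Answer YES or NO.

CNF form of G:
  S -> A S | T1 S | T1 T0 | T2 C | c
  A -> T0 T0 | a | b
  B -> T1 S | T1 T0
  C -> A B | c
  T0 -> b
  T1 -> a
  T2 -> c

CYK fill:
  T[0,0] 'b' = {A,T0}  orig:{A}
  T[1,1] 'a' = {A,T1}  orig:{A}
  T[2,2] 'b' = {A,T0}  orig:{A}
  T[0,1] 'ba' = ∅
  T[1,2] 'ab' = {B,S}
  T[0,2] 'bab' = {C,S}

S ∈ T[0,2] ⇒ YES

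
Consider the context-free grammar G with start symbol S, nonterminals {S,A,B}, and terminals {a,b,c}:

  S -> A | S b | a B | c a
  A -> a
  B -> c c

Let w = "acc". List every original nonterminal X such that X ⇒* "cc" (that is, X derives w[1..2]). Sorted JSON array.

CNF form of G:
  S -> S T1 | T0 T2 | T2 B | a
  A -> a
  B -> T0 T0
  T0 -> c
  T1 -> b
  T2 -> a

CYK table (by increasing span) (cells [i..j] with 1 ≤ i ≤ j ≤ 2 only):
  [1..1]={T0}  "c"  orig:{}
  [2..2]={T0}  "c"  orig:{}
  [1..2]={B}  "cc"

Original NTs in T[1,2] deriving "cc": ["B"]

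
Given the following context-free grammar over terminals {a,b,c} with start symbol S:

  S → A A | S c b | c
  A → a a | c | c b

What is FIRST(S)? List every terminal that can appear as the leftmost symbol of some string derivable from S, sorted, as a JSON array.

Compute FIRST by fixpoint:
iter 1:
  A via A→a a: +{a}
  A via A→c: +{c}
  S via S→A A: +{a,c}
  FIRST[S]={a,c}  FIRST[A]={a,c}
iter 2: done
  FIRST[S]={a,c}  FIRST[A]={a,c}

FIRST(S) = ["a", "c"]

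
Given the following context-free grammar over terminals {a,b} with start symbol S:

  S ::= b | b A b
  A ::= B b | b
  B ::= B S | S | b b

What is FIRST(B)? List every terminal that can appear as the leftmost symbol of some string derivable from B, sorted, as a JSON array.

FIRST iteration:
[1]
  A via A→b: +{b}
  B via B→b b: +{b}
  S via S→b: +{b}
  FIRST(S)={b}  FIRST(A)={b}  FIRST(B)={b}
[2] — fixpoint
  FIRST(S)={b}  FIRST(A)={b}  FIRST(B)={b}

FIRST(B) = ["b"]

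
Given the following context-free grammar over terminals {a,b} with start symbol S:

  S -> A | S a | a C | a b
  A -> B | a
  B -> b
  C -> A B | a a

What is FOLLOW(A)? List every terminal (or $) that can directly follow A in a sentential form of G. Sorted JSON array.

FIRST iteration:
iter 1:
  A via A→a: +{a}
  B via B→b: +{b}
  C via C→A B: +{a}
  S via S→A: +{a}
  FIRST(S)={a}  FIRST(A)={a}  FIRST(B)={b}  FIRST(C)={a}
iter 2:
  A via A→B: +{b}
  C via C→A B: +{b}
  S via S→A: +{b}
  FIRST(S)={a,b}  FIRST(A)={a,b}  FIRST(B)={b}  FIRST(C)={a,b}
iter 3: (no change)
  FIRST(S)={a,b}  FIRST(A)={a,b}  FIRST(B)={b}  FIRST(C)={a,b}

Compute FOLLOW by fixpoint:
seed FOLLOW(S) with $
pass 1:
  C→A B: FOLLOW(A) ⊇ FIRST(B) = {b}; new: +{b}
  S→A: FOLLOW(A) ⊇ FOLLOW(S) ⊇ {$}; new: +{$}
  S→S a: FOLLOW(S) ⊇ FIRST(a) = {a}; new: +{a}
  S→a C: FOLLOW(C) ⊇ FOLLOW(S) ⊇ {$,a}; new: +{$,a}
  FOLLOW(S)={$,a}  FOLLOW(A)={$,b}  FOLLOW(B)={}  FOLLOW(C)={$,a}
pass 2:
  A→B: FOLLOW(B) ⊇ FOLLOW(A) ⊇ {$,b}; new: +{$,b}
  C→A B: FOLLOW(B) ⊇ FOLLOW(C) ⊇ {$,a}; new: +{a}
  S→A: FOLLOW(A) ⊇ FOLLOW(S) ⊇ {$,a}; new: +{a}
  FOLLOW(S)={$,a}  FOLLOW(A)={$,a,b}  FOLLOW(B)={$,a,b}  FOLLOW(C)={$,a}
pass 3: — fixpoint
  FOLLOW(S)={$,a}  FOLLOW(A)={$,a,b}  FOLLOW(B)={$,a,b}  FOLLOW(C)={$,a}

FOLLOW(A) = ["$", "a", "b"]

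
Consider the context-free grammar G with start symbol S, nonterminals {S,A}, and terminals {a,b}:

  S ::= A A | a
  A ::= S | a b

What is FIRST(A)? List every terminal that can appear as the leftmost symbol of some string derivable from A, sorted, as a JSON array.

FIRST iteration:
iter 1:
  A via A→a b: +{a}
  S via S→A A: +{a}
  S: {a}  A: {a}
iter 2: done
  S: {a}  A: {a}

FIRST(A) = ["a"]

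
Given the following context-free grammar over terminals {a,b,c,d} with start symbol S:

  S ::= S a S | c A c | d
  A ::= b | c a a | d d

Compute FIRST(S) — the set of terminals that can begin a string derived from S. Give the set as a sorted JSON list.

FIRST iteration:
iter 1:
  A via A→b: +{b}
  A via A→c a a: +{c}
  A via A→d d: +{d}
  S via S→c A c: +{c}
  S via S→d: +{d}
  FIRST(S)={c,d}  FIRST(A)={b,c,d}
iter 2: done
  FIRST(S)={c,d}  FIRST(A)={b,c,d}

FIRST(S) = ["c", "d"]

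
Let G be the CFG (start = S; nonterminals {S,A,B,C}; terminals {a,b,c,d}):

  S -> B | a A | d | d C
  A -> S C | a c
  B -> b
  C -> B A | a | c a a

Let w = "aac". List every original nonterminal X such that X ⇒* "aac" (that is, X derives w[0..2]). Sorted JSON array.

Convert to CNF:
  S -> T0 A | T2 C | b | d
  A -> S C | T0 T1
  B -> b
  C -> B A | T1 X3 | a
  T0 -> a
  T1 -> c
  T2 -> d
  X3 -> T0 T0

Fill CYK table bottom-up (cells [i..j] with 0 ≤ i ≤ j ≤ 2 only):
  [0..0]={C,T0}  "a"  orig:{C}
  [1..1]={C,T0}  "a"  orig:{C}
  [2..2]={T1}  "c"  orig:{}
  [0..1]={X3}  "aa"  orig:{}
  [1..2]={A}  "ac"
  [0..2]={S}  "aac"

Original NTs in T[0,2] deriving "aac": ["S"]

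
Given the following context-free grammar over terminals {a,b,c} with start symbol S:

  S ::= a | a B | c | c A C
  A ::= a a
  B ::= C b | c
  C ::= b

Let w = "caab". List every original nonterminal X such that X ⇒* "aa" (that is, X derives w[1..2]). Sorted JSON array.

CNF form of G:
  S -> T0 B | T2 X3 | a | c
  A -> T0 T0
  B -> C T1 | c
  C -> b
  T0 -> a
  T1 -> b
  T2 -> c
  X3 -> A C

Fill CYK table bottom-up — only the sub-triangle for w[1..2]:
  T[1,1] 'a' = {S,T0}  orig:{S}
  T[2,2] 'a' = {S,T0}  orig:{S}
  T[1,2] 'aa' = {A}

Original NTs in T[1,2] deriving "aa": ["A"]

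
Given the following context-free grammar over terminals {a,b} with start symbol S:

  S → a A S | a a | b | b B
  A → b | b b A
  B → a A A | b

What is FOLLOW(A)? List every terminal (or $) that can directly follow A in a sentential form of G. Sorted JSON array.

FIRST sets, iterate to fixpoint:
pass 1:
  A via A→b: +{b}
  B via B→a A A: +{a}
  B via B→b: +{b}
  S via S→a A S: +{a}
  S via S→b: +{b}
  S: {a,b}  A: {b}  B: {a,b}
pass 2: (no change)
  S: {a,b}  A: {b}  B: {a,b}

Compute FOLLOW by fixpoint:
seed FOLLOW(S) with $
round 1:
  B→a A A: FOLLOW(A) ⊇ FIRST(A) = {b}; new: +{b}
  S→a A S: FOLLOW(A) ⊇ FIRST(S) = {a,b}; new: +{a}
  S→b B: FOLLOW(B) ⊇ FOLLOW(S) ⊇ {$}; new: +{$}
  FOLLOW(S)={$}  FOLLOW(A)={a,b}  FOLLOW(B)={$}
round 2:
  B→a A A: FOLLOW(A) ⊇ FOLLOW(B) ⊇ {$}; new: +{$}
  FOLLOW(S)={$}  FOLLOW(A)={$,a,b}  FOLLOW(B)={$}
round 3: — fixpoint
  FOLLOW(S)={$}  FOLLOW(A)={$,a,b}  FOLLOW(B)={$}

FOLLOW(A) = ["$", "a", "b"]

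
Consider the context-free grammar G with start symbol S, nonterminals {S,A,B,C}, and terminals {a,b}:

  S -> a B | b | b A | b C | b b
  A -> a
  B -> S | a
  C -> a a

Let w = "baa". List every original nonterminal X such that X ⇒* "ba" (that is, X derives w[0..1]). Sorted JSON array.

Convert to CNF:
  S -> T0 B | T1 A | T1 C | T1 T1 | b
  A -> a
  B -> T0 B | T1 A | T1 C | T1 T1 | a | b
  C -> T0 T0
  T0 -> a
  T1 -> b

CYK fill, restricted to cells inside w[0..1]:
  T[0,0] 'b' = {B,S,T1}  orig:{B,S}
  T[1,1] 'a' = {A,B,T0}  orig:{A,B}
  T[0,1] 'ba' = {B,S}

Original NTs in T[0,1] deriving "ba": ["B", "S"]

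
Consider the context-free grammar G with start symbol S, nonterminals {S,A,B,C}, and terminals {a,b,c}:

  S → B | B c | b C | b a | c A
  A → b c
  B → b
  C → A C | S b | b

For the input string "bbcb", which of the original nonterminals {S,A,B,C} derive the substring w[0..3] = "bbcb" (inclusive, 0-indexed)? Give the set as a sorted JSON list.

CNF form of G:
  S -> B T1 | T0 C | T0 T2 | T1 A | b
  A -> T0 T1
  B -> b
  C -> A C | S T0 | b
  T0 -> b
  T1 -> c
  T2 -> a

Fill CYK table bottom-up — only the sub-triangle for w[0..3]:
  [0..0]={B,C,S,T0}  "b"  orig:{B,C,S}
  [1..1]={B,C,S,T0}  "b"  orig:{B,C,S}
  [2..2]={T1}  "c"  orig:{}
  [3..3]={B,C,S,T0}  "b"  orig:{B,C,S}
  [0..1]={C,S}  "bb"
  [1..2]={A,S}  "bc"
  [2..3]=∅  "cb"
  [0..2]=∅  "bbc"
  [1..3]={C}  "bcb"
  [0..3]={S}  "bbcb"

Original NTs in T[0,3] deriving "bbcb": ["S"]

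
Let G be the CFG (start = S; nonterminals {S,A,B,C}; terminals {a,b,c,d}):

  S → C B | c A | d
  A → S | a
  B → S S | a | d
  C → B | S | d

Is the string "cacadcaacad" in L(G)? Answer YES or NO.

CNF form of G:
  S -> C B | T0 A | d
  A -> C B | T0 A | a | d
  B -> S S | a | d
  C -> C B | S S | T0 A | a | d
  T0 -> c

CYK fill:
  cell(0,0) c: {T0}  orig:{}
  cell(1,1) a: {A,B,C}
  cell(2,2) c: {T0}  orig:{}
  cell(3,3) a: {A,B,C}
  cell(4,4) d: {A,B,C,S}
  cell(5,5) c: {T0}  orig:{}
  cell(6,6) a: {A,B,C}
  cell(7,7) a: {A,B,C}
  cell(8,8) c: {T0}  orig:{}
  cell(9,9) a: {A,B,C}
  cell(10,10) d: {A,B,C,S}
  cell(0,1) ca: {A,C,S}
  cell(1,2) ac: ∅
  cell(2,3) ca: {A,C,S}
  cell(3,4) ad: {A,C,S}
  cell(4,5) dc: ∅
  cell(5,6) ca: {A,C,S}
  cell(6,7) aa: {A,C,S}
  cell(7,8) ac: ∅
  cell(8,9) ca: {A,C,S}
  cell(9,10) ad: {A,C,S}
  cell(0,2) cac: ∅
  cell(1,3) aca: ∅
  cell(2,4) cad: {A,B,C,S}
  cell(3,5) adc: ∅
  cell(4,6) dca: {B,C}
  cell(5,7) caa: {A,C,S}
  cell(6,8) aac: ∅
  cell(7,9) aca: ∅
  cell(8,10) cad: {A,B,C,S}
  cell(0,3) caca: {B,C}
  cell(1,4) acad: {A,C,S}
  cell(2,5) cadc: ∅
  cell(3,6) adca: {A,B,C,S}
  cell(4,7) dcaa: {A,B,C,S}
  cell(5,8) caac: ∅
  cell(6,9) aaca: {B,C}
  cell(7,10) acad: {A,C,S}
  cell(0,4) cacad: {A,B,C,S}
  cell(1,5) acadc: ∅
  cell(2,6) cadca: {A,B,C,S}
  cell(3,7) adcaa: {A,B,C,S}
  cell(4,8) dcaac: ∅
  cell(5,9) caaca: {B,C}
  cell(6,10) aacad: {A,B,C,S}
  cell(0,5) cacadc: ∅
  cell(1,6) acadca: {A,B,C,S}
  cell(2,7) cadcaa: {A,B,C,S}
  cell(3,8) adcaac: ∅
  cell(4,9) dcaaca: {A,B,C,S}
  cell(5,10) caacad: {A,B,C,S}
  cell(0,6) cacadca: {A,B,C,S}
  cell(1,7) acadcaa: {A,B,C,S}
  cell(2,8) cadcaac: ∅
  cell(3,9) adcaaca: {A,B,C,S}
  cell(4,10) dcaacad: {A,B,C,S}
  cell(0,7) cacadcaa: {A,B,C,S}
  cell(1,8) acadcaac: ∅
  cell(2,9) cadcaaca: {A,B,C,S}
  cell(3,10) adcaacad: {A,B,C,S}
  cell(0,8) cacadcaac: ∅
  cell(1,9) acadcaaca: {A,B,C,S}
  cell(2,10) cadcaacad: {A,B,C,S}
  cell(0,9) cacadcaaca: {A,B,C,S}
  cell(1,10) acadcaacad: {A,B,C,S}
  cell(0,10) cacadcaacad: {A,B,C,S}

S ∈ T[0,10] ⇒ YES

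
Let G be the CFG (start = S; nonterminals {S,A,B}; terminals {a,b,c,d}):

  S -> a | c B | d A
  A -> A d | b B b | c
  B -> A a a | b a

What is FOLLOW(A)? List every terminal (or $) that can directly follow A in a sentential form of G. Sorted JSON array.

FIRST sets, iterate to fixpoint:
iter 1:
  A via A→b B b: +{b}
  A via A→c: +{c}
  B via B→A a a: +{b,c}
  S via S→a: +{a}
  S via S→c B: +{c}
  S via S→d A: +{d}
  FIRST[S]={a,c,d}  FIRST[A]={b,c}  FIRST[B]={b,c}
iter 2: (no change)
  FIRST[S]={a,c,d}  FIRST[A]={b,c}  FIRST[B]={b,c}

FOLLOW sets:
initialize: $ ∈ FOLLOW(S)
[1]
  A→A d: FOLLOW(A) ⊇ FIRST(d) = {d}; new: +{d}
  A→b B b: FOLLOW(B) ⊇ FIRST(b) = {b}; new: +{b}
  B→A a a: FOLLOW(A) ⊇ FIRST(a) = {a}; new: +{a}
  S→c B: FOLLOW(B) ⊇ FOLLOW(S) ⊇ {$}; new: +{$}
  S→d A: FOLLOW(A) ⊇ FOLLOW(S) ⊇ {$}; new: +{$}
  FOLLOW[S]={$}  FOLLOW[A]={$,a,d}  FOLLOW[B]={$,b}
[2] (no change)
  FOLLOW[S]={$}  FOLLOW[A]={$,a,d}  FOLLOW[B]={$,b}

FOLLOW(A) = ["$", "a", "d"]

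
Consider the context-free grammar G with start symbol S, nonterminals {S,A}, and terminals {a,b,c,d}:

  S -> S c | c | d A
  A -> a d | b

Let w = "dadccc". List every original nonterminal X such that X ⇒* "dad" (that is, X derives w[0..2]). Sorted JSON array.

Convert to CNF:
  S -> S T2 | T1 A | c
  A -> T0 T1 | b
  T0 -> a
  T1 -> d
  T2 -> c

CYK fill, restricted to cells inside w[0..2]:
  [0..0]={T1}  "d"  orig:{}
  [1..1]={T0}  "a"  orig:{}
  [2..2]={T1}  "d"  orig:{}
  [0..1]=∅  "da"
  [1..2]={A}  "ad"
  [0..2]={S}  "dad"

Original NTs in T[0,2] deriving "dad": ["S"]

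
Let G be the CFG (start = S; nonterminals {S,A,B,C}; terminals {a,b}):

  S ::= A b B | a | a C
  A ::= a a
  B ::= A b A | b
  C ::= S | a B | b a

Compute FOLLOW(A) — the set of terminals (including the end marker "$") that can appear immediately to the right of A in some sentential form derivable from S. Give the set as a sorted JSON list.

Compute FIRST by fixpoint:
pass 1:
  A via A→a a: +{a}
  B via B→A b A: +{a}
  B via B→b: +{b}
  C via C→a B: +{a}
  C via C→b a: +{b}
  S via S→A b B: +{a}
  FIRST(S)={a}  FIRST(A)={a}  FIRST(B)={a,b}  FIRST(C)={a,b}
pass 2: done
  FIRST(S)={a}  FIRST(A)={a}  FIRST(B)={a,b}  FIRST(C)={a,b}

Compute FOLLOW by fixpoint:
seed FOLLOW(S) with $
[1]
  B→A b A: FOLLOW(A) ⊇ FIRST(b) = {b}; new: +{b}
  S→A b B: FOLLOW(B) ⊇ FOLLOW(S) ⊇ {$}; new: +{$}
  S→a C: FOLLOW(C) ⊇ FOLLOW(S) ⊇ {$}; new: +{$}
  S: {$}  A: {b}  B: {$}  C: {$}
[2]
  B→A b A: FOLLOW(A) ⊇ FOLLOW(B) ⊇ {$}; new: +{$}
  S: {$}  A: {$,b}  B: {$}  C: {$}
[3] (stable)
  S: {$}  A: {$,b}  B: {$}  C: {$}

FOLLOW(A) = ["$", "b"]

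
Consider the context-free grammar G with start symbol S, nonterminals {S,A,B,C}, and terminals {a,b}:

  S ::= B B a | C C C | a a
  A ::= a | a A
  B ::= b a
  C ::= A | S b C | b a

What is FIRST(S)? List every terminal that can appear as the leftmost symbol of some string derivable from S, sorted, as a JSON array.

FIRST sets, iterate to fixpoint:
pass 1:
  A via A→a: +{a}
  B via B→b a: +{b}
  C via C→A: +{a}
  C via C→b a: +{b}
  S via S→B B a: +{b}
  S via S→C C C: +{a}
  FIRST[S]={a,b}  FIRST[A]={a}  FIRST[B]={b}  FIRST[C]={a,b}
pass 2: (no change)
  FIRST[S]={a,b}  FIRST[A]={a}  FIRST[B]={b}  FIRST[C]={a,b}

FIRST(S) = ["a", "b"]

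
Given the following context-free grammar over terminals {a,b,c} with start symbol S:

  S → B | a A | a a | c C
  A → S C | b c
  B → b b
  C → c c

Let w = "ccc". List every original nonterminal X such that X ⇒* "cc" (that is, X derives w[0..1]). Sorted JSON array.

CNF form of G:
  S -> T0 T0 | T1 C | T2 A | T2 T2
  A -> S C | T0 T1
  B -> T0 T0
  C -> T1 T1
  T0 -> b
  T1 -> c
  T2 -> a

CYK table (by increasing span) — only the sub-triangle for w[0..1]:
  T[0,0] 'c' = {T1}  orig:{}
  T[1,1] 'c' = {T1}  orig:{}
  T[0,1] 'cc' = {C}

Original NTs in T[0,1] deriving "cc": ["C"]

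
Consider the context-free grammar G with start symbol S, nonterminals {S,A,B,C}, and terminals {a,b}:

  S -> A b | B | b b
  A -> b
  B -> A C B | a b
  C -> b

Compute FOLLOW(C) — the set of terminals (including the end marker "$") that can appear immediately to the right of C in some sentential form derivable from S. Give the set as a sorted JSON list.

FIRST iteration:
[1]
  A via A→b: +{b}
  B via B→A C B: +{b}
  B via B→a b: +{a}
  C via C→b: +{b}
  S via S→A b: +{b}
  S via S→B: +{a}
  FIRST[S]={a,b}  FIRST[A]={b}  FIRST[B]={a,b}  FIRST[C]={b}
[2] (no change)
  FIRST[S]={a,b}  FIRST[A]={b}  FIRST[B]={a,b}  FIRST[C]={b}

FOLLOW iteration:
seed FOLLOW(S) with $
iter 1:
  B→A C B: FOLLOW(A) ⊇ FIRST(C) = {b}; new: +{b}
  B→A C B: FOLLOW(C) ⊇ FIRST(B) = {a,b}; new: +{a,b}
  S→B: FOLLOW(B) ⊇ FOLLOW(S) ⊇ {$}; new: +{$}
  FOLLOW(S)={$}  FOLLOW(A)={b}  FOLLOW(B)={$}  FOLLOW(C)={a,b}
iter 2: done
  FOLLOW(S)={$}  FOLLOW(A)={b}  FOLLOW(B)={$}  FOLLOW(C)={a,b}

FOLLOW(C) = ["a", "b"]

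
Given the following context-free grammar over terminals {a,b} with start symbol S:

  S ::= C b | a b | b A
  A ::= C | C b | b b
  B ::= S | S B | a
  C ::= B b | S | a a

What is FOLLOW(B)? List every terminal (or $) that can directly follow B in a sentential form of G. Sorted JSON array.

Compute FIRST by fixpoint:
round 1:
  A via A→b b: +{b}
  B via B→a: +{a}
  C via C→B b: +{a}
  S via S→C b: +{a}
  S via S→b A: +{b}
  S: {a,b}  A: {b}  B: {a}  C: {a}
round 2:
  A via A→C: +{a}
  B via B→S: +{b}
  C via C→B b: +{b}
  S: {a,b}  A: {a,b}  B: {a,b}  C: {a,b}
round 3: (stable)
  S: {a,b}  A: {a,b}  B: {a,b}  C: {a,b}

FOLLOW sets:
initialize: $ ∈ FOLLOW(S)
iter 1:
  A→C b: FOLLOW(C) ⊇ FIRST(b) = {b}; new: +{b}
  B→S B: FOLLOW(S) ⊇ FIRST(B) = {a,b}; new: +{a,b}
  C→B b: FOLLOW(B) ⊇ FIRST(b) = {b}; new: +{b}
  S→b A: FOLLOW(A) ⊇ FOLLOW(S) ⊇ {$,a,b}; new: +{$,a,b}
  FOLLOW[S]={$,a,b}  FOLLOW[A]={$,a,b}  FOLLOW[B]={b}  FOLLOW[C]={b}
iter 2:
  A→C: FOLLOW(C) ⊇ FOLLOW(A) ⊇ {$,a,b}; new: +{$,a}
  FOLLOW[S]={$,a,b}  FOLLOW[A]={$,a,b}  FOLLOW[B]={b}  FOLLOW[C]={$,a,b}
iter 3: — fixpoint
  FOLLOW[S]={$,a,b}  FOLLOW[A]={$,a,b}  FOLLOW[B]={b}  FOLLOW[C]={$,a,b}

FOLLOW(B) = ["b"]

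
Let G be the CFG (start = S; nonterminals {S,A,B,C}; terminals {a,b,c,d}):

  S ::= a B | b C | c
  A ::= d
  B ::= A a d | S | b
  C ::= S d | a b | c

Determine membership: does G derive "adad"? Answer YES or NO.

CNF form of G:
  S -> T0 B | T2 C | c
  A -> d
  B -> A X3 | T0 B | T2 C | b | c
  C -> S T1 | T0 T2 | c
  T0 -> a
  T1 -> d
  T2 -> b
  X3 -> T0 T1

CYK fill:
  T[0,0] 'a' = {T0}  orig:{}
  T[1,1] 'd' = {A,T1}  orig:{A}
  T[2,2] 'a' = {T0}  orig:{}
  T[3,3] 'd' = {A,T1}  orig:{A}
  T[0,1] 'ad' = {X3}  orig:{}
  T[1,2] 'da' = ∅
  T[2,3] 'ad' = {X3}  orig:{}
  T[0,2] 'ada' = ∅
  T[1,3] 'dad' = {B}
  T[0,3] 'adad' = {B,S}

S ∈ T[0,3] ⇒ YES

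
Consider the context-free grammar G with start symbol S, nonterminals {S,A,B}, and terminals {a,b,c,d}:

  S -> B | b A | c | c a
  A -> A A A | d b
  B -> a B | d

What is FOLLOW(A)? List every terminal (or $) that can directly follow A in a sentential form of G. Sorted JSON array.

FIRST iteration:
round 1:
  A via A→d b: +{d}
  B via B→a B: +{a}
  B via B→d: +{d}
  S via S→B: +{a,d}
  S via S→b A: +{b}
  S via S→c: +{c}
  FIRST[S]={a,b,c,d}  FIRST[A]={d}  FIRST[B]={a,d}
round 2: done
  FIRST[S]={a,b,c,d}  FIRST[A]={d}  FIRST[B]={a,d}

Compute FOLLOW by fixpoint:
seed FOLLOW(S) with $
round 1:
  A→A A A: FOLLOW(A) ⊇ FIRST(A) = {d}; new: +{d}
  S→B: FOLLOW(B) ⊇ FOLLOW(S) ⊇ {$}; new: +{$}
  S→b A: FOLLOW(A) ⊇ FOLLOW(S) ⊇ {$}; new: +{$}
  FOLLOW(S)={$}  FOLLOW(A)={$,d}  FOLLOW(B)={$}
round 2: — fixpoint
  FOLLOW(S)={$}  FOLLOW(A)={$,d}  FOLLOW(B)={$}

FOLLOW(A) = ["$", "d"]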